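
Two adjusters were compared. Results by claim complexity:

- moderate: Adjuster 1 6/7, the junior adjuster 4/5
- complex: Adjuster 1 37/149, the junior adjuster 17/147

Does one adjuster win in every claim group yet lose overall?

No

Moderate: Adjuster 1 6/7 = 85.7%, the junior adjuster 4/5 = 80.0% → Adjuster 1
Complex: Adjuster 1 37/149 = 24.8%, the junior adjuster 17/147 = 11.6% → Adjuster 1
Overall: Adjuster 1 43/156 = 27.6%, the junior adjuster 21/152 = 13.8% → Adjuster 1
Adjuster 1 wins overall and in every claim group — no reversal.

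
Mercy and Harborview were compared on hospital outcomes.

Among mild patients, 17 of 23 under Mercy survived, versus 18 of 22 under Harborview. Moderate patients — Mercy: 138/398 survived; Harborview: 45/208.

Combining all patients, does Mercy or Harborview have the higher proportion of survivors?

Mercy

Mild: Mercy 17/23 = 73.9%, Harborview 18/22 = 81.8% → Harborview
Moderate: Mercy 138/398 = 34.7%, Harborview 45/208 = 21.6% → Mercy
Overall: Mercy 155/421 = 36.8%, Harborview 63/230 = 27.4% → Mercy
(Neither sweeps every case group, but Mercy has the higher pooled rate.)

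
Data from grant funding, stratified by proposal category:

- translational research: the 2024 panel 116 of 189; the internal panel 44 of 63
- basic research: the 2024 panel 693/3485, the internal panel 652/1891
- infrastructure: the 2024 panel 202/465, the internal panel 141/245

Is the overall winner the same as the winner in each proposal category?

Yes

Translational research: the 2024 panel 116/189 = 61.4%, the internal panel 44/63 = 69.8% → the internal panel
Basic research: the 2024 panel 693/3485 = 19.9%, the internal panel 652/1891 = 34.5% → the internal panel
Infrastructure: the 2024 panel 202/465 = 43.4%, the internal panel 141/245 = 57.6% → the internal panel
Overall: the 2024 panel 1011/4139 = 24.4%, the internal panel 837/2199 = 38.1% → the internal panel
The internal panel wins overall and in every proposal group — no reversal.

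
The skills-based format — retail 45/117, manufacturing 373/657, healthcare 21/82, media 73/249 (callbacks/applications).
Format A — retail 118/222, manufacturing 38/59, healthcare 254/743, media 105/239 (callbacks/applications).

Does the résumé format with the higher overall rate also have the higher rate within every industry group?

Retail: the skills-based format 45/117 = 38.5%, Format A 118/222 = 53.2% → Format A
Manufacturing: the skills-based format 373/657 = 56.8%, Format A 38/59 = 64.4% → Format A
Healthcare: the skills-based format 21/82 = 25.6%, Format A 254/743 = 34.2% → Format A
Media: the skills-based format 73/249 = 29.3%, Format A 105/239 = 43.9% → Format A
Overall: the skills-based format 512/1105 = 46.3%, Format A 515/1263 = 40.8% → the skills-based format
Format A wins each industry group but the skills-based format wins overall — the comparison reverses. Format A's applications skew toward healthcare, which has a lower base rate.

No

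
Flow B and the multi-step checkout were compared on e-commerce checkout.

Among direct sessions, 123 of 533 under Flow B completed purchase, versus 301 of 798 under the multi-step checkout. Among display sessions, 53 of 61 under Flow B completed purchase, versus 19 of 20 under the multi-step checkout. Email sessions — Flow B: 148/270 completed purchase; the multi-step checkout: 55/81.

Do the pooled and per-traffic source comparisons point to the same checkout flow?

Direct: Flow B 123/533 = 23.1%, the multi-step checkout 301/798 = 37.7% → the multi-step checkout
Display: Flow B 53/61 = 86.9%, the multi-step checkout 19/20 = 95.0% → the multi-step checkout
Email: Flow B 148/270 = 54.8%, the multi-step checkout 55/81 = 67.9% → the multi-step checkout
Overall: Flow B 324/864 = 37.5%, the multi-step checkout 375/899 = 41.7% → the multi-step checkout
The multi-step checkout wins overall and in every traffic group — no reversal.

Yes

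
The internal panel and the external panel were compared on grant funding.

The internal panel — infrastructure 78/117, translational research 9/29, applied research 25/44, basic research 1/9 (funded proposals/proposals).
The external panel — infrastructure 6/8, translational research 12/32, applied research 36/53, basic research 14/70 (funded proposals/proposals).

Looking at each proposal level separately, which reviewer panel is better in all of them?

Infrastructure: the internal panel 78/117 = 66.7%, the external panel 6/8 = 75.0% → the external panel
Translational research: the internal panel 9/29 = 31.0%, the external panel 12/32 = 37.5% → the external panel
Applied research: the internal panel 25/44 = 56.8%, the external panel 36/53 = 67.9% → the external panel
Basic research: the internal panel 1/9 = 11.1%, the external panel 14/70 = 20.0% → the external panel
The external panel has the higher rate in all 4 groups.

the external panel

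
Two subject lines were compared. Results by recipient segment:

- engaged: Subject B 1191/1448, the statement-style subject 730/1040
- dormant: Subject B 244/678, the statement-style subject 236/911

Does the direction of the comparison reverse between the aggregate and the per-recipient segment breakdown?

Engaged: Subject B 1191/1448 = 82.3%, the statement-style subject 730/1040 = 70.2% → Subject B
Dormant: Subject B 244/678 = 36.0%, the statement-style subject 236/911 = 25.9% → Subject B
Overall: Subject B 1435/2126 = 67.5%, the statement-style subject 966/1951 = 49.5% → Subject B
Subject B wins overall and in every recipient group — no reversal.

No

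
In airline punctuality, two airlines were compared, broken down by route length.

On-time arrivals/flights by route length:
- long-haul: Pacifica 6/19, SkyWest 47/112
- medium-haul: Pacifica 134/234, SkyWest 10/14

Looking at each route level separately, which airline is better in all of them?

SkyWest

Long-haul: Pacifica 6/19 = 31.6%, SkyWest 47/112 = 42.0% → SkyWest
Medium-haul: Pacifica 134/234 = 57.3%, SkyWest 10/14 = 71.4% → SkyWest
SkyWest has the higher rate in both groups.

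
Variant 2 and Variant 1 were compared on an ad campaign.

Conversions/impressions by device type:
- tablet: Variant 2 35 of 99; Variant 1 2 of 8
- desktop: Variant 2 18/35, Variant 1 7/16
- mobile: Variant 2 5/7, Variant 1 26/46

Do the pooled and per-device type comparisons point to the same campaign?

No

Tablet: Variant 2 35/99 = 35.4%, Variant 1 2/8 = 25.0% → Variant 2
Desktop: Variant 2 18/35 = 51.4%, Variant 1 7/16 = 43.8% → Variant 2
Mobile: Variant 2 5/7 = 71.4%, Variant 1 26/46 = 56.5% → Variant 2
Overall: Variant 2 58/141 = 41.1%, Variant 1 35/70 = 50.0% → Variant 1
Variant 2 wins each device group but Variant 1 wins overall — the comparison reverses. Variant 2's impressions skew toward tablet, which has a lower base rate.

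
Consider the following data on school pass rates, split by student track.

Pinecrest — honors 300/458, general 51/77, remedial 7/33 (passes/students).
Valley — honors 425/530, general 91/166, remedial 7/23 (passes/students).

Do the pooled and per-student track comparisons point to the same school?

Honors: Pinecrest 300/458 = 65.5%, Valley 425/530 = 80.2% → Valley
General: Pinecrest 51/77 = 66.2%, Valley 91/166 = 54.8% → Pinecrest
Remedial: Pinecrest 7/33 = 21.2%, Valley 7/23 = 30.4% → Valley
Overall: Pinecrest 358/568 = 63.0%, Valley 523/719 = 72.7% → Valley
Neither sweeps: Pinecrest wins 1 of 3 groups, Valley wins 2. Valley wins overall but not every group — no Simpson reversal.

No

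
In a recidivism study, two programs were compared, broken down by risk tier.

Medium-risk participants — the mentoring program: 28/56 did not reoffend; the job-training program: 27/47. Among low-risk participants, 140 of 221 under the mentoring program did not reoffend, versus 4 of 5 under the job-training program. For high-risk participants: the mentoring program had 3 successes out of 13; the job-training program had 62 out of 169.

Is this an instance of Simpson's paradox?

Yes

Medium-risk: the mentoring program 28/56 = 50.0%, the job-training program 27/47 = 57.4% → the job-training program
Low-risk: the mentoring program 140/221 = 63.3%, the job-training program 4/5 = 80.0% → the job-training program
High-risk: the mentoring program 3/13 = 23.1%, the job-training program 62/169 = 36.7% → the job-training program
Overall: the mentoring program 171/290 = 59.0%, the job-training program 93/221 = 42.1% → the mentoring program
The job-training program wins each risk group but the mentoring program wins overall — the comparison reverses. The job-training program's participants skew toward high-risk, which has a lower base rate.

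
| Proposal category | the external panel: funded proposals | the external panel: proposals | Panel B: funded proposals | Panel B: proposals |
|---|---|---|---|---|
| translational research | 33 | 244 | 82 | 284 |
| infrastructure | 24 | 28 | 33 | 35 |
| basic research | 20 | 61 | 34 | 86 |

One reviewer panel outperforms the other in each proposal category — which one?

Panel B

Translational research: the external panel 33/244 = 13.5%, Panel B 82/284 = 28.9% → Panel B
Infrastructure: the external panel 24/28 = 85.7%, Panel B 33/35 = 94.3% → Panel B
Basic research: the external panel 20/61 = 32.8%, Panel B 34/86 = 39.5% → Panel B
Panel B has the higher rate in all 3 groups.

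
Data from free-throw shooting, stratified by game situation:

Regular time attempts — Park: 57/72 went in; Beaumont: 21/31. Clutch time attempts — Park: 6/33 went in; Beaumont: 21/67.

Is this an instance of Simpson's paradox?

Regular time: Park 57/72 = 79.2%, Beaumont 21/31 = 67.7% → Park
Clutch time: Park 6/33 = 18.2%, Beaumont 21/67 = 31.3% → Beaumont
Overall: Park 63/105 = 60.0%, Beaumont 42/98 = 42.9% → Park
Neither sweeps: Park wins 1 of 2 groups, Beaumont wins 1. Park wins overall but not every group — no Simpson reversal.

No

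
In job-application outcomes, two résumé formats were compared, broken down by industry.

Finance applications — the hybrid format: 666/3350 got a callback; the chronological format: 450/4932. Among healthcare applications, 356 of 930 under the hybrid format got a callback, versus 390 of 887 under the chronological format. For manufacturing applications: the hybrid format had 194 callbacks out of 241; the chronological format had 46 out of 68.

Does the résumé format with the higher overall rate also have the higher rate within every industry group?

Finance: the hybrid format 666/3350 = 19.9%, the chronological format 450/4932 = 9.1% → the hybrid format
Healthcare: the hybrid format 356/930 = 38.3%, the chronological format 390/887 = 44.0% → the chronological format
Manufacturing: the hybrid format 194/241 = 80.5%, the chronological format 46/68 = 67.6% → the hybrid format
Overall: the hybrid format 1216/4521 = 26.9%, the chronological format 886/5887 = 15.1% → the hybrid format
Neither sweeps: the hybrid format wins 2 of 3 groups, the chronological format wins 1. The hybrid format wins overall but not every group — no Simpson reversal.

No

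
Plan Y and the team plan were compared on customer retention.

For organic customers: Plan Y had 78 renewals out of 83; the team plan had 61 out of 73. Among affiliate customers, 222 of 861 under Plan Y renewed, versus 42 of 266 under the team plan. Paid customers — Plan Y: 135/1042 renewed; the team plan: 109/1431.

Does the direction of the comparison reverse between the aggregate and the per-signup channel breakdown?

Organic: Plan Y 78/83 = 94.0%, the team plan 61/73 = 83.6% → Plan Y
Affiliate: Plan Y 222/861 = 25.8%, the team plan 42/266 = 15.8% → Plan Y
Paid: Plan Y 135/1042 = 13.0%, the team plan 109/1431 = 7.6% → Plan Y
Overall: Plan Y 435/1986 = 21.9%, the team plan 212/1770 = 12.0% → Plan Y
Plan Y wins overall and in every signup group — no reversal.

No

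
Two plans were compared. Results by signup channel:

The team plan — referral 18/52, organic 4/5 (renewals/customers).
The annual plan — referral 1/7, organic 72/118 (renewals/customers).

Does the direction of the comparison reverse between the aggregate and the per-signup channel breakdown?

Yes

Referral: the team plan 18/52 = 34.6%, the annual plan 1/7 = 14.3% → the team plan
Organic: the team plan 4/5 = 80.0%, the annual plan 72/118 = 61.0% → the team plan
Overall: the team plan 22/57 = 38.6%, the annual plan 73/125 = 58.4% → the annual plan
The team plan wins each signup group but the annual plan wins overall — the comparison reverses. The team plan's customers skew toward referral, which has a lower base rate.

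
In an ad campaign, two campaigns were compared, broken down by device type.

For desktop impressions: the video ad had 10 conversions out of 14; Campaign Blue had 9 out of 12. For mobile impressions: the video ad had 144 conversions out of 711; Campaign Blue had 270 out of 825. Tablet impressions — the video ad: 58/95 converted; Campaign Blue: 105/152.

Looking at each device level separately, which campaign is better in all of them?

Campaign Blue

Desktop: the video ad 10/14 = 71.4%, Campaign Blue 9/12 = 75.0% → Campaign Blue
Mobile: the video ad 144/711 = 20.3%, Campaign Blue 270/825 = 32.7% → Campaign Blue
Tablet: the video ad 58/95 = 61.1%, Campaign Blue 105/152 = 69.1% → Campaign Blue
Campaign Blue has the higher rate in all 3 groups.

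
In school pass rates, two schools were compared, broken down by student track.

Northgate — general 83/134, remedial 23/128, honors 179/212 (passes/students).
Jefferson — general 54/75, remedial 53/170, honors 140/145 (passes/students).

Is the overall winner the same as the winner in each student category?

Yes

General: Northgate 83/134 = 61.9%, Jefferson 54/75 = 72.0% → Jefferson
Remedial: Northgate 23/128 = 18.0%, Jefferson 53/170 = 31.2% → Jefferson
Honors: Northgate 179/212 = 84.4%, Jefferson 140/145 = 96.6% → Jefferson
Overall: Northgate 285/474 = 60.1%, Jefferson 247/390 = 63.3% → Jefferson
Jefferson wins overall and in every student group — no reversal.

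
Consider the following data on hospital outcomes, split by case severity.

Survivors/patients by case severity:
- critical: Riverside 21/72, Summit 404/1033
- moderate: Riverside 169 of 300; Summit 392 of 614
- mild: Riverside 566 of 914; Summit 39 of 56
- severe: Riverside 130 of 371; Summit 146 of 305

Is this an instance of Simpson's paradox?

Critical: Riverside 21/72 = 29.2%, Summit 404/1033 = 39.1% → Summit
Moderate: Riverside 169/300 = 56.3%, Summit 392/614 = 63.8% → Summit
Mild: Riverside 566/914 = 61.9%, Summit 39/56 = 69.6% → Summit
Severe: Riverside 130/371 = 35.0%, Summit 146/305 = 47.9% → Summit
Overall: Riverside 886/1657 = 53.5%, Summit 981/2008 = 48.9% → Riverside
Summit wins each case group but Riverside wins overall — the comparison reverses. Summit's patients skew toward critical, which has a lower base rate.

Yes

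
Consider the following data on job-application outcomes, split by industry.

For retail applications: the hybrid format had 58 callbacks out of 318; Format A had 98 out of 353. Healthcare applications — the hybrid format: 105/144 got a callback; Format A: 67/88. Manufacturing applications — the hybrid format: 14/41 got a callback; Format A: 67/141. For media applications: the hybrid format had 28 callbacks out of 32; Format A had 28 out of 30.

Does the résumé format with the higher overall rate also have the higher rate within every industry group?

Retail: the hybrid format 58/318 = 18.2%, Format A 98/353 = 27.8% → Format A
Healthcare: the hybrid format 105/144 = 72.9%, Format A 67/88 = 76.1% → Format A
Manufacturing: the hybrid format 14/41 = 34.1%, Format A 67/141 = 47.5% → Format A
Media: the hybrid format 28/32 = 87.5%, Format A 28/30 = 93.3% → Format A
Overall: the hybrid format 205/535 = 38.3%, Format A 260/612 = 42.5% → Format A
Format A wins overall and in every industry group — no reversal.

Yes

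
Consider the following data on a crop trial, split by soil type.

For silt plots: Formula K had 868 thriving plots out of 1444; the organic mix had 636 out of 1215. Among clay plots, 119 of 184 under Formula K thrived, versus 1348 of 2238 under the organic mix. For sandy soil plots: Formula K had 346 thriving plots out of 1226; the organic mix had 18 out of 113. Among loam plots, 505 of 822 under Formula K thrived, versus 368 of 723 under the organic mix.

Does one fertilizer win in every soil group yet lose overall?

Silt: Formula K 868/1444 = 60.1%, the organic mix 636/1215 = 52.3% → Formula K
Clay: Formula K 119/184 = 64.7%, the organic mix 1348/2238 = 60.2% → Formula K
Sandy soil: Formula K 346/1226 = 28.2%, the organic mix 18/113 = 15.9% → Formula K
Loam: Formula K 505/822 = 61.4%, the organic mix 368/723 = 50.9% → Formula K
Overall: Formula K 1838/3676 = 50.0%, the organic mix 2370/4289 = 55.3% → the organic mix
Formula K wins each soil group but the organic mix wins overall — the comparison reverses. Formula K's plots skew toward sandy soil, which has a lower base rate.

Yes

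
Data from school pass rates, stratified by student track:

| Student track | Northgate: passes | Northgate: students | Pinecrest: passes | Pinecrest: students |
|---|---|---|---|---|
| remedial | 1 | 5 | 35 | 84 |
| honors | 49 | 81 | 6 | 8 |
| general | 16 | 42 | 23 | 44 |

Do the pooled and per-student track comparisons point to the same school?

No

Remedial: Northgate 1/5 = 20.0%, Pinecrest 35/84 = 41.7% → Pinecrest
Honors: Northgate 49/81 = 60.5%, Pinecrest 6/8 = 75.0% → Pinecrest
General: Northgate 16/42 = 38.1%, Pinecrest 23/44 = 52.3% → Pinecrest
Overall: Northgate 66/128 = 51.6%, Pinecrest 64/136 = 47.1% → Northgate
Pinecrest wins each student group but Northgate wins overall — the comparison reverses. Pinecrest's students skew toward remedial, which has a lower base rate.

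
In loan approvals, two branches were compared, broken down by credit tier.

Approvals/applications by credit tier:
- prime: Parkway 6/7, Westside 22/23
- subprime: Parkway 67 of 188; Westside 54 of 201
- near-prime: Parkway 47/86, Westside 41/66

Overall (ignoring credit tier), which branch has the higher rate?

Prime: Parkway 6/7 = 85.7%, Westside 22/23 = 95.7% → Westside
Subprime: Parkway 67/188 = 35.6%, Westside 54/201 = 26.9% → Parkway
Near-prime: Parkway 47/86 = 54.7%, Westside 41/66 = 62.1% → Westside
Overall: Parkway 120/281 = 42.7%, Westside 117/290 = 40.3% → Parkway
(Neither sweeps every credit group, but Parkway has the higher pooled rate.)

Parkway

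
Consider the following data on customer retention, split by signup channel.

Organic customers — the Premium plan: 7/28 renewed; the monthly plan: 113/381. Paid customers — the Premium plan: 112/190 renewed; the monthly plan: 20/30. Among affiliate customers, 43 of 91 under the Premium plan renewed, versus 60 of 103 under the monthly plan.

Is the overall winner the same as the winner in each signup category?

No

Organic: the Premium plan 7/28 = 25.0%, the monthly plan 113/381 = 29.7% → the monthly plan
Paid: the Premium plan 112/190 = 58.9%, the monthly plan 20/30 = 66.7% → the monthly plan
Affiliate: the Premium plan 43/91 = 47.3%, the monthly plan 60/103 = 58.3% → the monthly plan
Overall: the Premium plan 162/309 = 52.4%, the monthly plan 193/514 = 37.5% → the Premium plan
The monthly plan wins each signup group but the Premium plan wins overall — the comparison reverses. The monthly plan's customers skew toward organic, which has a lower base rate.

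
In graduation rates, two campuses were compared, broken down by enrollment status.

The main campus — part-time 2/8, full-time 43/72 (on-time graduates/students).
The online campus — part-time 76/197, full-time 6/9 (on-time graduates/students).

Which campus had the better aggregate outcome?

the main campus

Part-time: the main campus 2/8 = 25.0%, the online campus 76/197 = 38.6% → the online campus
Full-time: the main campus 43/72 = 59.7%, the online campus 6/9 = 66.7% → the online campus
Overall: the main campus 45/80 = 56.2%, the online campus 82/206 = 39.8% → the main campus
(The online campus wins every enrollment group but the main campus wins overall — the online campus's students skew toward the low-rate part-time group.)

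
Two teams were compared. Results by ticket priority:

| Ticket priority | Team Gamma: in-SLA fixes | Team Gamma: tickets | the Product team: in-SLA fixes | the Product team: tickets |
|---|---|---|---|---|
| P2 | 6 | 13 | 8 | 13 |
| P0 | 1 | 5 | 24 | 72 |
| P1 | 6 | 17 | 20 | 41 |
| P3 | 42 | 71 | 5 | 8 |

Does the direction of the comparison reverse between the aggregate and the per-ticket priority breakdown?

Yes

P2: Team Gamma 6/13 = 46.2%, the Product team 8/13 = 61.5% → the Product team
P0: Team Gamma 1/5 = 20.0%, the Product team 24/72 = 33.3% → the Product team
P1: Team Gamma 6/17 = 35.3%, the Product team 20/41 = 48.8% → the Product team
P3: Team Gamma 42/71 = 59.2%, the Product team 5/8 = 62.5% → the Product team
Overall: Team Gamma 55/106 = 51.9%, the Product team 57/134 = 42.5% → Team Gamma
The Product team wins each ticket group but Team Gamma wins overall — the comparison reverses. The Product team's tickets skew toward P0, which has a lower base rate.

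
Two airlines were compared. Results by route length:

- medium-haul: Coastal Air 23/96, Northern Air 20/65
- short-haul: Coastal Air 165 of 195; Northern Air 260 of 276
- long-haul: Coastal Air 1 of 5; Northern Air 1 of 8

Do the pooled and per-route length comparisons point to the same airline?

No

Medium-haul: Coastal Air 23/96 = 24.0%, Northern Air 20/65 = 30.8% → Northern Air
Short-haul: Coastal Air 165/195 = 84.6%, Northern Air 260/276 = 94.2% → Northern Air
Long-haul: Coastal Air 1/5 = 20.0%, Northern Air 1/8 = 12.5% → Coastal Air
Overall: Coastal Air 189/296 = 63.9%, Northern Air 281/349 = 80.5% → Northern Air
Neither sweeps: Coastal Air wins 1 of 3 groups, Northern Air wins 2. Northern Air wins overall but not every group — no Simpson reversal.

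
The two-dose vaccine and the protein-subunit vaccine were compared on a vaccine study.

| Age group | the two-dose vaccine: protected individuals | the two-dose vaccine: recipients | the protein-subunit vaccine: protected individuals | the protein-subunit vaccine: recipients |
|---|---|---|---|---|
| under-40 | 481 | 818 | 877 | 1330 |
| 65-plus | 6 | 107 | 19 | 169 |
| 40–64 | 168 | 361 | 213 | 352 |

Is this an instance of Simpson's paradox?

Under-40: the two-dose vaccine 481/818 = 58.8%, the protein-subunit vaccine 877/1330 = 65.9% → the protein-subunit vaccine
65-plus: the two-dose vaccine 6/107 = 5.6%, the protein-subunit vaccine 19/169 = 11.2% → the protein-subunit vaccine
40–64: the two-dose vaccine 168/361 = 46.5%, the protein-subunit vaccine 213/352 = 60.5% → the protein-subunit vaccine
Overall: the two-dose vaccine 655/1286 = 50.9%, the protein-subunit vaccine 1109/1851 = 59.9% → the protein-subunit vaccine
The protein-subunit vaccine wins overall and in every age group — no reversal.

No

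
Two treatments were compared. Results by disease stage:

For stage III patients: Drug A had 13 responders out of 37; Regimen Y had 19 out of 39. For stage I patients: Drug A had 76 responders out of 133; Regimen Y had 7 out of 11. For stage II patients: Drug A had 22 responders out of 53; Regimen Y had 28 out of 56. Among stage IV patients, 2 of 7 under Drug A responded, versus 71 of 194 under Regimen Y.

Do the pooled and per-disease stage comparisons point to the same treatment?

No

Stage III: Drug A 13/37 = 35.1%, Regimen Y 19/39 = 48.7% → Regimen Y
Stage I: Drug A 76/133 = 57.1%, Regimen Y 7/11 = 63.6% → Regimen Y
Stage II: Drug A 22/53 = 41.5%, Regimen Y 28/56 = 50.0% → Regimen Y
Stage IV: Drug A 2/7 = 28.6%, Regimen Y 71/194 = 36.6% → Regimen Y
Overall: Drug A 113/230 = 49.1%, Regimen Y 125/300 = 41.7% → Drug A
Regimen Y wins each disease group but Drug A wins overall — the comparison reverses. Regimen Y's patients skew toward stage IV, which has a lower base rate.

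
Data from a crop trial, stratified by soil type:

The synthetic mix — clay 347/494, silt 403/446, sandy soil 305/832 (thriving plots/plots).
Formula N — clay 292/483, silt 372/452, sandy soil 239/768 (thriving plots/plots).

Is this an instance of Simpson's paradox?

Clay: the synthetic mix 347/494 = 70.2%, Formula N 292/483 = 60.5% → the synthetic mix
Silt: the synthetic mix 403/446 = 90.4%, Formula N 372/452 = 82.3% → the synthetic mix
Sandy soil: the synthetic mix 305/832 = 36.7%, Formula N 239/768 = 31.1% → the synthetic mix
Overall: the synthetic mix 1055/1772 = 59.5%, Formula N 903/1703 = 53.0% → the synthetic mix
The synthetic mix wins overall and in every soil group — no reversal.

No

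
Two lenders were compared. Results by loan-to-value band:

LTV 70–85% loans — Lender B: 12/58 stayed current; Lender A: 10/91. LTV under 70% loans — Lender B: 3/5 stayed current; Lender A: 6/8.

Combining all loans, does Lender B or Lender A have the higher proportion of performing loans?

LTV 70–85%: Lender B 12/58 = 20.7%, Lender A 10/91 = 11.0% → Lender B
LTV under 70%: Lender B 3/5 = 60.0%, Lender A 6/8 = 75.0% → Lender A
Overall: Lender B 15/63 = 23.8%, Lender A 16/99 = 16.2% → Lender B
(Neither sweeps every loan-to-value group, but Lender B has the higher pooled rate.)

Lender B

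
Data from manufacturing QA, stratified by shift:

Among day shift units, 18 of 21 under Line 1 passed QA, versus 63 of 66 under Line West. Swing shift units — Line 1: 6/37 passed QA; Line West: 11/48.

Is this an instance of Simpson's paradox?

No

Day shift: Line 1 18/21 = 85.7%, Line West 63/66 = 95.5% → Line West
Swing shift: Line 1 6/37 = 16.2%, Line West 11/48 = 22.9% → Line West
Overall: Line 1 24/58 = 41.4%, Line West 74/114 = 64.9% → Line West
Line West wins overall and in every shift group — no reversal.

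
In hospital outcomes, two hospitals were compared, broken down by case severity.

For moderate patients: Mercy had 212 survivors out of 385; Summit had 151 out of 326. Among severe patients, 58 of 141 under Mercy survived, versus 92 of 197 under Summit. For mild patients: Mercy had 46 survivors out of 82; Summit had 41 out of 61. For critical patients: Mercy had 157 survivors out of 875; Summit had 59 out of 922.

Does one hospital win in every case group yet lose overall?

No

Moderate: Mercy 212/385 = 55.1%, Summit 151/326 = 46.3% → Mercy
Severe: Mercy 58/141 = 41.1%, Summit 92/197 = 46.7% → Summit
Mild: Mercy 46/82 = 56.1%, Summit 41/61 = 67.2% → Summit
Critical: Mercy 157/875 = 17.9%, Summit 59/922 = 6.4% → Mercy
Overall: Mercy 473/1483 = 31.9%, Summit 343/1506 = 22.8% → Mercy
Neither sweeps: Mercy wins 2 of 4 groups, Summit wins 2. Mercy wins overall but not every group — no Simpson reversal.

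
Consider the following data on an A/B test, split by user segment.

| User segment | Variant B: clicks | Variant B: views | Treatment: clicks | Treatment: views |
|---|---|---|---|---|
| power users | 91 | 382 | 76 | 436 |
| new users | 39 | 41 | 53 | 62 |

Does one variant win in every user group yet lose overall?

No

Power users: Variant B 91/382 = 23.8%, Treatment 76/436 = 17.4% → Variant B
New users: Variant B 39/41 = 95.1%, Treatment 53/62 = 85.5% → Variant B
Overall: Variant B 130/423 = 30.7%, Treatment 129/498 = 25.9% → Variant B
Variant B wins overall and in every user group — no reversal.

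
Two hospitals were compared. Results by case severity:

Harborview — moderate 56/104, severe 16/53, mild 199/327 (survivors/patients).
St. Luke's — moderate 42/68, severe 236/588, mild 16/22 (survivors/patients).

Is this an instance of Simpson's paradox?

Yes

Moderate: Harborview 56/104 = 53.8%, St. Luke's 42/68 = 61.8% → St. Luke's
Severe: Harborview 16/53 = 30.2%, St. Luke's 236/588 = 40.1% → St. Luke's
Mild: Harborview 199/327 = 60.9%, St. Luke's 16/22 = 72.7% → St. Luke's
Overall: Harborview 271/484 = 56.0%, St. Luke's 294/678 = 43.4% → Harborview
St. Luke's wins each case group but Harborview wins overall — the comparison reverses. St. Luke's's patients skew toward severe, which has a lower base rate.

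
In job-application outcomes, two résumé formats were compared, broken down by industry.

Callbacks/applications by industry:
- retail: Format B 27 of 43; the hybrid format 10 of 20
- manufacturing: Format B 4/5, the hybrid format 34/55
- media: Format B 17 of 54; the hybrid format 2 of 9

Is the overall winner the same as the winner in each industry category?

No

Retail: Format B 27/43 = 62.8%, the hybrid format 10/20 = 50.0% → Format B
Manufacturing: Format B 4/5 = 80.0%, the hybrid format 34/55 = 61.8% → Format B
Media: Format B 17/54 = 31.5%, the hybrid format 2/9 = 22.2% → Format B
Overall: Format B 48/102 = 47.1%, the hybrid format 46/84 = 54.8% → the hybrid format
Format B wins each industry group but the hybrid format wins overall — the comparison reverses. Format B's applications skew toward media, which has a lower base rate.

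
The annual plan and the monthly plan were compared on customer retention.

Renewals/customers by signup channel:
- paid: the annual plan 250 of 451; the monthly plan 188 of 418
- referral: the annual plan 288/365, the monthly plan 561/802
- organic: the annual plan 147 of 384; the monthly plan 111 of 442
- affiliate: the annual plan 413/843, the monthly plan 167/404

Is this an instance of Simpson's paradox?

No

Paid: the annual plan 250/451 = 55.4%, the monthly plan 188/418 = 45.0% → the annual plan
Referral: the annual plan 288/365 = 78.9%, the monthly plan 561/802 = 70.0% → the annual plan
Organic: the annual plan 147/384 = 38.3%, the monthly plan 111/442 = 25.1% → the annual plan
Affiliate: the annual plan 413/843 = 49.0%, the monthly plan 167/404 = 41.3% → the annual plan
Overall: the annual plan 1098/2043 = 53.7%, the monthly plan 1027/2066 = 49.7% → the annual plan
The annual plan wins overall and in every signup group — no reversal.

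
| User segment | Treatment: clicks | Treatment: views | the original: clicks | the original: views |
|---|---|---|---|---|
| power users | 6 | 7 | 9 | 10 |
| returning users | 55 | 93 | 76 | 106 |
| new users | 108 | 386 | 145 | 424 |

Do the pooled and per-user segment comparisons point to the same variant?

Yes

Power users: Treatment 6/7 = 85.7%, the original 9/10 = 90.0% → the original
Returning users: Treatment 55/93 = 59.1%, the original 76/106 = 71.7% → the original
New users: Treatment 108/386 = 28.0%, the original 145/424 = 34.2% → the original
Overall: Treatment 169/486 = 34.8%, the original 230/540 = 42.6% → the original
The original wins overall and in every user group — no reversal.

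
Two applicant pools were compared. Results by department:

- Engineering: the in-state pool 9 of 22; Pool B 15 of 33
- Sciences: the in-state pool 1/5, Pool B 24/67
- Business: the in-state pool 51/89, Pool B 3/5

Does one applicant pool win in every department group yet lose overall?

Yes

Engineering: the in-state pool 9/22 = 40.9%, Pool B 15/33 = 45.5% → Pool B
Sciences: the in-state pool 1/5 = 20.0%, Pool B 24/67 = 35.8% → Pool B
Business: the in-state pool 51/89 = 57.3%, Pool B 3/5 = 60.0% → Pool B
Overall: the in-state pool 61/116 = 52.6%, Pool B 42/105 = 40.0% → the in-state pool
Pool B wins each department group but the in-state pool wins overall — the comparison reverses. Pool B's applicants skew toward Sciences, which has a lower base rate.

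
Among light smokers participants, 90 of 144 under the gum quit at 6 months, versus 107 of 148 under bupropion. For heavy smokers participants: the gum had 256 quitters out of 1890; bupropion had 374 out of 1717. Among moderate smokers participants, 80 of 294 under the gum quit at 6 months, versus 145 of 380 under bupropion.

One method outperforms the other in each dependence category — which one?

bupropion

Light smokers: the gum 90/144 = 62.5%, bupropion 107/148 = 72.3% → bupropion
Heavy smokers: the gum 256/1890 = 13.5%, bupropion 374/1717 = 21.8% → bupropion
Moderate smokers: the gum 80/294 = 27.2%, bupropion 145/380 = 38.2% → bupropion
Bupropion has the higher rate in all 3 groups.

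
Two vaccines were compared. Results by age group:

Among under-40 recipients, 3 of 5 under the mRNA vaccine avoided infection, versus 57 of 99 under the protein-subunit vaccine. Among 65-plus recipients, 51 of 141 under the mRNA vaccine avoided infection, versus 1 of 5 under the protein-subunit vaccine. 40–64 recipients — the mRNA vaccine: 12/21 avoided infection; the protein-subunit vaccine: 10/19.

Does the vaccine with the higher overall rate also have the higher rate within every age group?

Under-40: the mRNA vaccine 3/5 = 60.0%, the protein-subunit vaccine 57/99 = 57.6% → the mRNA vaccine
65-plus: the mRNA vaccine 51/141 = 36.2%, the protein-subunit vaccine 1/5 = 20.0% → the mRNA vaccine
40–64: the mRNA vaccine 12/21 = 57.1%, the protein-subunit vaccine 10/19 = 52.6% → the mRNA vaccine
Overall: the mRNA vaccine 66/167 = 39.5%, the protein-subunit vaccine 68/123 = 55.3% → the protein-subunit vaccine
The mRNA vaccine wins each age group but the protein-subunit vaccine wins overall — the comparison reverses. The mRNA vaccine's recipients skew toward 65-plus, which has a lower base rate.

No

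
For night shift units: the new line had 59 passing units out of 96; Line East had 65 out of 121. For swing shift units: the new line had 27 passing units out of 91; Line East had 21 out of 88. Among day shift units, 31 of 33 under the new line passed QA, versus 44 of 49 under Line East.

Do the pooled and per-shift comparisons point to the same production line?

Night shift: the new line 59/96 = 61.5%, Line East 65/121 = 53.7% → the new line
Swing shift: the new line 27/91 = 29.7%, Line East 21/88 = 23.9% → the new line
Day shift: the new line 31/33 = 93.9%, Line East 44/49 = 89.8% → the new line
Overall: the new line 117/220 = 53.2%, Line East 130/258 = 50.4% → the new line
The new line wins overall and in every shift group — no reversal.

Yes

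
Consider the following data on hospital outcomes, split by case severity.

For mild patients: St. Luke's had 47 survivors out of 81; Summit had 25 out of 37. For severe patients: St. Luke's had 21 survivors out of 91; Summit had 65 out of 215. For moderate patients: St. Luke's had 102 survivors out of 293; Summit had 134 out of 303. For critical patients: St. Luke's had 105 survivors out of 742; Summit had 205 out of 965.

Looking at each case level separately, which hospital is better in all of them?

Summit

Mild: St. Luke's 47/81 = 58.0%, Summit 25/37 = 67.6% → Summit
Severe: St. Luke's 21/91 = 23.1%, Summit 65/215 = 30.2% → Summit
Moderate: St. Luke's 102/293 = 34.8%, Summit 134/303 = 44.2% → Summit
Critical: St. Luke's 105/742 = 14.2%, Summit 205/965 = 21.2% → Summit
Summit has the higher rate in all 4 groups.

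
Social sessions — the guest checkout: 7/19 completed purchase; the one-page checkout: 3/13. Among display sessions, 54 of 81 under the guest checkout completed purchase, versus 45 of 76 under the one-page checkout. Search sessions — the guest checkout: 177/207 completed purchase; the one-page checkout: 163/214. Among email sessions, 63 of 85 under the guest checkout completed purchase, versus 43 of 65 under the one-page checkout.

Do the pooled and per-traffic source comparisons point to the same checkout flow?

Yes

Social: the guest checkout 7/19 = 36.8%, the one-page checkout 3/13 = 23.1% → the guest checkout
Display: the guest checkout 54/81 = 66.7%, the one-page checkout 45/76 = 59.2% → the guest checkout
Search: the guest checkout 177/207 = 85.5%, the one-page checkout 163/214 = 76.2% → the guest checkout
Email: the guest checkout 63/85 = 74.1%, the one-page checkout 43/65 = 66.2% → the guest checkout
Overall: the guest checkout 301/392 = 76.8%, the one-page checkout 254/368 = 69.0% → the guest checkout
The guest checkout wins overall and in every traffic group — no reversal.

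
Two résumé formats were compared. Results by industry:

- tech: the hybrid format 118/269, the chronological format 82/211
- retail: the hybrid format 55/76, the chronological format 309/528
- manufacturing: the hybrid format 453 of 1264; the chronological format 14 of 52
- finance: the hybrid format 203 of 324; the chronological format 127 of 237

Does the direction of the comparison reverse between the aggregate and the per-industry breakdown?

Yes

Tech: the hybrid format 118/269 = 43.9%, the chronological format 82/211 = 38.9% → the hybrid format
Retail: the hybrid format 55/76 = 72.4%, the chronological format 309/528 = 58.5% → the hybrid format
Manufacturing: the hybrid format 453/1264 = 35.8%, the chronological format 14/52 = 26.9% → the hybrid format
Finance: the hybrid format 203/324 = 62.7%, the chronological format 127/237 = 53.6% → the hybrid format
Overall: the hybrid format 829/1933 = 42.9%, the chronological format 532/1028 = 51.8% → the chronological format
The hybrid format wins each industry group but the chronological format wins overall — the comparison reverses. The hybrid format's applications skew toward manufacturing, which has a lower base rate.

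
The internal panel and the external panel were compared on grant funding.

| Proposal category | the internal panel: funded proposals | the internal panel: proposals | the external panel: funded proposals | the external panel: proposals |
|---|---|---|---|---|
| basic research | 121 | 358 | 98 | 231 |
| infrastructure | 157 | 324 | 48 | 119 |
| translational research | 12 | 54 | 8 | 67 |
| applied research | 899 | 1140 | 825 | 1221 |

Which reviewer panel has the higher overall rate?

the internal panel

Basic research: the internal panel 121/358 = 33.8%, the external panel 98/231 = 42.4% → the external panel
Infrastructure: the internal panel 157/324 = 48.5%, the external panel 48/119 = 40.3% → the internal panel
Translational research: the internal panel 12/54 = 22.2%, the external panel 8/67 = 11.9% → the internal panel
Applied research: the internal panel 899/1140 = 78.9%, the external panel 825/1221 = 67.6% → the internal panel
Overall: the internal panel 1189/1876 = 63.4%, the external panel 979/1638 = 59.8% → the internal panel
(Neither sweeps every proposal group, but the internal panel has the higher pooled rate.)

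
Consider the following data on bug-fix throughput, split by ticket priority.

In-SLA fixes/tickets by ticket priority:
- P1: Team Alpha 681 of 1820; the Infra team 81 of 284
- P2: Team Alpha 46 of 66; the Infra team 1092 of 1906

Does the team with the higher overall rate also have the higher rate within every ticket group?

P1: Team Alpha 681/1820 = 37.4%, the Infra team 81/284 = 28.5% → Team Alpha
P2: Team Alpha 46/66 = 69.7%, the Infra team 1092/1906 = 57.3% → Team Alpha
Overall: Team Alpha 727/1886 = 38.5%, the Infra team 1173/2190 = 53.6% → the Infra team
Team Alpha wins each ticket group but the Infra team wins overall — the comparison reverses. Team Alpha's tickets skew toward P1, which has a lower base rate.

No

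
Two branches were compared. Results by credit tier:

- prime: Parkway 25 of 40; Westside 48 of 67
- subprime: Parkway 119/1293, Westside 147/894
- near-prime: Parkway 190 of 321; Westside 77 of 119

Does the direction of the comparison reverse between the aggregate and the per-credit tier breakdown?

No

Prime: Parkway 25/40 = 62.5%, Westside 48/67 = 71.6% → Westside
Subprime: Parkway 119/1293 = 9.2%, Westside 147/894 = 16.4% → Westside
Near-prime: Parkway 190/321 = 59.2%, Westside 77/119 = 64.7% → Westside
Overall: Parkway 334/1654 = 20.2%, Westside 272/1080 = 25.2% → Westside
Westside wins overall and in every credit group — no reversal.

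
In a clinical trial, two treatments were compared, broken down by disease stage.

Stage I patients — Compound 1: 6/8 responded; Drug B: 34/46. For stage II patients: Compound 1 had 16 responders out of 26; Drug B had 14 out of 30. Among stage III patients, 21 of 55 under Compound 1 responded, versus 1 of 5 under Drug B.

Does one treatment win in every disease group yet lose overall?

Stage I: Compound 1 6/8 = 75.0%, Drug B 34/46 = 73.9% → Compound 1
Stage II: Compound 1 16/26 = 61.5%, Drug B 14/30 = 46.7% → Compound 1
Stage III: Compound 1 21/55 = 38.2%, Drug B 1/5 = 20.0% → Compound 1
Overall: Compound 1 43/89 = 48.3%, Drug B 49/81 = 60.5% → Drug B
Compound 1 wins each disease group but Drug B wins overall — the comparison reverses. Compound 1's patients skew toward stage III, which has a lower base rate.

Yes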